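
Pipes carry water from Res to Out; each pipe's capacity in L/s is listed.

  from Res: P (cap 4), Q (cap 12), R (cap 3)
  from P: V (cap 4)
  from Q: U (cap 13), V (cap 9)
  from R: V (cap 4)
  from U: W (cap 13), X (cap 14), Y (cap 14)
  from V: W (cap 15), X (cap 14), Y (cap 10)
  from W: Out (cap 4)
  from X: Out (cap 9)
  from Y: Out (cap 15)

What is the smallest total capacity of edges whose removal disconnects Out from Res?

Augment Res→P→V→W→Out: bottleneck 4, flow now 4.
Augment Res→Q→U→X→Out: bottleneck 9, flow now 13.
Augment Res→Q→U→Y→Out: bottleneck 3, flow now 16.
Augment Res→R→V→Y→Out: bottleneck 3, flow now 19.
No augmenting path remains; maximum flow = 19.
By max-flow min-cut, the minimum cut capacity equals the max flow.
In the residual graph, reachable from Res: {Res}.
Min-cut edges: Res→P (4), Res→Q (12), Res→R (3); capacity 4 + 12 + 3 = 19.

19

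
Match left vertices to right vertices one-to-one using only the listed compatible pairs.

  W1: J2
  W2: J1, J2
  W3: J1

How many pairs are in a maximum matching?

Unit-capacity flow: source→left, listed edges, right→sink; max matching = max flow.
Augmenting path W1→J2 (+1); matched 1.
Augmenting path W2→J1 (+1); matched 2.
No augmenting path remains; maximum matching = 2.
König certificate: {J1, J2} is a vertex cover of size 2 (every listed pair touches it), so no matching can be larger.

2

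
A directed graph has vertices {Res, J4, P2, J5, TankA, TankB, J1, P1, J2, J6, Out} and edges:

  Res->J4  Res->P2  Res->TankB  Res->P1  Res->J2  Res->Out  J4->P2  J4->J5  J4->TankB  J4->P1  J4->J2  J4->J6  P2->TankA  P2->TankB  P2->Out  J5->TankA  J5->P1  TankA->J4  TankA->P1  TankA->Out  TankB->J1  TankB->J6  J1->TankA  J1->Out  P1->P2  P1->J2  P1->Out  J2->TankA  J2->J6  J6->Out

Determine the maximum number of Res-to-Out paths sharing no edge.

Assign every edge capacity 1; by Menger, the answer equals the max flow.
Path Res→Out (+1); total 1.
Path Res→P2→Out (+1); total 2.
Path Res→P1→Out (+1); total 3.
Path Res→J4→J6→Out (+1); total 4.
Path Res→TankB→J1→Out (+1); total 5.
Path Res→J2→TankA→Out (+1); total 6.
No residual Res→Out path; max flow = 6.
Certifying cut of size 6: {Res→J2, Res→J4, Res→Out, Res→P1, Res→P2, Res→TankB}.

6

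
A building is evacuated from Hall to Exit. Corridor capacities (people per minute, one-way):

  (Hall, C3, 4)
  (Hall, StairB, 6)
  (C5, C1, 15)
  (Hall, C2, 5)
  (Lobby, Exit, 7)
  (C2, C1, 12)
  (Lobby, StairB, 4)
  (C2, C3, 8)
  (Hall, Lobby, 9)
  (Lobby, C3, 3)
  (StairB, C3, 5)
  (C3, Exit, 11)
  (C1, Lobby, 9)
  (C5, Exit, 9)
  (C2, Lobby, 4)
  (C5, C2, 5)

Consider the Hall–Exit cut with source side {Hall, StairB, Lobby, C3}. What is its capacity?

23

Edges leaving {Hall, StairB, Lobby, C3}: Hall→C2 (5), Lobby→Exit (7), C3→Exit (11).
Cut capacity = 5 + 7 + 11 = 23.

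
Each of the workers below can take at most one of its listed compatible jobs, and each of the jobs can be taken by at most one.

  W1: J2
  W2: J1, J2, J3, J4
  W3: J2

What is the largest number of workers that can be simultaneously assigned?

2

Unit-capacity flow: source→left, listed edges, right→sink; max matching = max flow.
Augmenting path W1→J2 (+1); matched 1.
Augmenting path W2→J1 (+1); matched 2.
No augmenting path remains; maximum matching = 2.
König certificate: {W2, J2} is a vertex cover of size 2 (every listed pair touches it), so no matching can be larger.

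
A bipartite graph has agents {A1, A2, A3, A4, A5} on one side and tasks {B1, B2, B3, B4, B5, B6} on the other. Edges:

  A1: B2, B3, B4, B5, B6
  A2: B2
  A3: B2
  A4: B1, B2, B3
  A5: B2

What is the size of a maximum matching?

3

Unit-capacity flow: source→left, listed edges, right→sink; max matching = max flow.
Augmenting path A1→B2 (+1); matched 1.
Augmenting path A4→B1 (+1); matched 2.
Augmenting path A2→B2→A1→B3 (+1); matched 3.
No augmenting path remains; maximum matching = 3.
König certificate: {A1, A4, B2} is a vertex cover of size 3 (every listed pair touches it), so no matching can be larger.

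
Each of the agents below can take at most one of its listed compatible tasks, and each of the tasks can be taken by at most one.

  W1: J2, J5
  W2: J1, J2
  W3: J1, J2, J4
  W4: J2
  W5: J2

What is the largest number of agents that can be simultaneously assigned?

Unit-capacity flow: source→left, listed edges, right→sink; max matching = max flow.
Augmenting path W1→J2 (+1); matched 1.
Augmenting path W2→J1 (+1); matched 2.
Augmenting path W3→J4 (+1); matched 3.
Augmenting path W4→J2→W1→J5 (+1); matched 4.
No augmenting path remains; maximum matching = 4.
König certificate: {W1, W2, W3, J2} is a vertex cover of size 4 (every listed pair touches it), so no matching can be larger.

4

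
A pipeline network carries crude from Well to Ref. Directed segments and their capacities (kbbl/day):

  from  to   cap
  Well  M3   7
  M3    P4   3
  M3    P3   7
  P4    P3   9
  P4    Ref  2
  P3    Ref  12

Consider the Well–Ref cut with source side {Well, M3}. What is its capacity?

10

Edges leaving {Well, M3}: M3→P4 (3), M3→P3 (7).
Cut capacity = 3 + 7 = 10.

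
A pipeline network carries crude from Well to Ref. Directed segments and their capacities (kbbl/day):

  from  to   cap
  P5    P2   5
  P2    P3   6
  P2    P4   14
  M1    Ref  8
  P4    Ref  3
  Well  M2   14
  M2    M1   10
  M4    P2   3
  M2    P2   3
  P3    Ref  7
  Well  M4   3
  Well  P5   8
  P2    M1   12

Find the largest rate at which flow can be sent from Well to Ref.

Augment Well→M2→M1→Ref: bottleneck 8, flow now 8.
Augment Well→M2→P2→P4→Ref: bottleneck 3, flow now 11.
Augment Well→P5→P2→P3→Ref: bottleneck 5, flow now 16.
Augment Well→M4→P2→P3→Ref: bottleneck 1, flow now 17.
No augmenting path remains; maximum flow = 17.
In the residual graph, reachable from Well: {Well, M2, P5, M4, P2, M1, P4}.
Min-cut edges: P2→P3 (6), M1→Ref (8), P4→Ref (3); capacity 6 + 8 + 3 = 17.
This cut is saturated, so no flow can exceed 17.

17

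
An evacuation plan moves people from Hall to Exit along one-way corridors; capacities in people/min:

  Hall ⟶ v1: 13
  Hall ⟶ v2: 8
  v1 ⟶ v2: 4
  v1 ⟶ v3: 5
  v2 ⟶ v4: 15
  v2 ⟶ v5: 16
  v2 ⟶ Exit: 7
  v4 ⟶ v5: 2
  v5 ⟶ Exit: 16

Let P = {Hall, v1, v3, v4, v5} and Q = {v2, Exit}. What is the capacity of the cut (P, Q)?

Edges leaving {Hall, v1, v3, v4, v5}: Hall→v2 (8), v1→v2 (4), v5→Exit (16).
Cut capacity = 8 + 4 + 16 = 28.

28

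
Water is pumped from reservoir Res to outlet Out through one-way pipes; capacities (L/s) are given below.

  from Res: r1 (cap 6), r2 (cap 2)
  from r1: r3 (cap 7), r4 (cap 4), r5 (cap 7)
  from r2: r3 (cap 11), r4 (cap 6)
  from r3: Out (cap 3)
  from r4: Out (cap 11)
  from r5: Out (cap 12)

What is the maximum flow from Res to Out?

8

Augment Res→r1→r3→Out: bottleneck 3, flow now 3.
Augment Res→r1→r4→Out: bottleneck 3, flow now 6.
Augment Res→r2→r4→Out: bottleneck 2, flow now 8.
No augmenting path remains; maximum flow = 8.
In the residual graph, reachable from Res: {Res}.
Min-cut edges: Res→r1 (6), Res→r2 (2); capacity 6 + 2 = 8.
This cut is saturated, so no flow can exceed 8.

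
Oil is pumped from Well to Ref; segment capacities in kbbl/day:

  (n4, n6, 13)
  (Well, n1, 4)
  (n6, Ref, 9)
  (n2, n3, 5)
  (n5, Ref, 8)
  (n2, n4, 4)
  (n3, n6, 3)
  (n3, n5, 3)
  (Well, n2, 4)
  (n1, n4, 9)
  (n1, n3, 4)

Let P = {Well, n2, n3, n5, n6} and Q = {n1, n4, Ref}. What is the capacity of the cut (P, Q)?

25

Edges leaving {Well, n2, n3, n5, n6}: Well→n1 (4), n2→n4 (4), n5→Ref (8), n6→Ref (9).
Cut capacity = 4 + 4 + 8 + 9 = 25.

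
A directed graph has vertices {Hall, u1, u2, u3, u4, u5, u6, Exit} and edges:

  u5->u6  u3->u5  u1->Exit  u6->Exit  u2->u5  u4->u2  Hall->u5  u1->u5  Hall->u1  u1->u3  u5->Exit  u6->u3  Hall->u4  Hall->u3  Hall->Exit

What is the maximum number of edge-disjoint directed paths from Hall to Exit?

4

Assign every edge capacity 1; by Menger, the answer equals the max flow.
Path Hall→Exit (+1); total 1.
Path Hall→u1→Exit (+1); total 2.
Path Hall→u5→Exit (+1); total 3.
Path Hall→u3→u5→u6→Exit (+1); total 4.
No residual Hall→Exit path; max flow = 4.
Certifying cut of size 4: {Hall→Exit, Hall→u1, u5→Exit, u5→u6}.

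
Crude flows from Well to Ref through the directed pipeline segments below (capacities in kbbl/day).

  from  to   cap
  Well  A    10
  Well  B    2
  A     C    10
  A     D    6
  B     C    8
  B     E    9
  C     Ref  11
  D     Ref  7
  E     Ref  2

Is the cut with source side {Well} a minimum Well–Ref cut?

Given cut capacity: 10 + 2 = 12.
Augment Well→A→C→Ref: bottleneck 10, flow now 10.
Augment Well→B→C→Ref: bottleneck 1, flow now 11.
Augment Well→B→E→Ref: bottleneck 1, flow now 12.
No augmenting path remains; maximum flow = 12.
Cut capacity 12 equals the max flow, so it is a minimum cut.

Yes — it is a minimum cut (capacity 12).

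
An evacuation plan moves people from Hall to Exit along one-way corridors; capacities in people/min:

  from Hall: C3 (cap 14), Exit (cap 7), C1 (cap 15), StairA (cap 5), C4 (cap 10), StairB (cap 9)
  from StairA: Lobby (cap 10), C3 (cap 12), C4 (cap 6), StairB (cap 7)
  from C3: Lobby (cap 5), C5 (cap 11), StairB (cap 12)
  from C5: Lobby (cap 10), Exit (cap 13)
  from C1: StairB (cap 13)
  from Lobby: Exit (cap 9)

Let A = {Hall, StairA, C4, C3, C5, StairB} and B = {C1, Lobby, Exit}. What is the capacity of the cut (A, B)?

Edges leaving {Hall, StairA, C4, C3, C5, StairB}: Hall→C1 (15), Hall→Exit (7), StairA→Lobby (10), C3→Lobby (5), C5→Lobby (10), C5→Exit (13).
Cut capacity = 15 + 7 + 10 + 5 + 10 + 13 = 60.

60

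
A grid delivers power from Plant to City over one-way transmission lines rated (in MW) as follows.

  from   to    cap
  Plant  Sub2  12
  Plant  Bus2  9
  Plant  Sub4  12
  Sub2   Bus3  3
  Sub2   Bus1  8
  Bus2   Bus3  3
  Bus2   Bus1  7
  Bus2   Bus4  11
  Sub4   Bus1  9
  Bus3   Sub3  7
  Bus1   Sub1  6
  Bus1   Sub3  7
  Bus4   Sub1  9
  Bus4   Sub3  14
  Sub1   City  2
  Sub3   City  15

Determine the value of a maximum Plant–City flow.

Augment Plant→Sub2→Bus3→Sub3→City: bottleneck 3, flow now 3.
Augment Plant→Sub2→Bus1→Sub1→City: bottleneck 2, flow now 5.
Augment Plant→Sub2→Bus1→Sub3→City: bottleneck 6, flow now 11.
Augment Plant→Bus2→Bus3→Sub3→City: bottleneck 3, flow now 14.
Augment Plant→Bus2→Bus1→Sub3→City: bottleneck 1, flow now 15.
Augment Plant→Bus2→Bus4→Sub3→City: bottleneck 2, flow now 17.
No augmenting path remains; maximum flow = 17.
In the residual graph, reachable from Plant: {Plant, Sub2, Bus2, Sub4, Bus3, Bus1, Bus4, Sub1, Sub3}.
Min-cut edges: Sub1→City (2), Sub3→City (15); capacity 2 + 15 = 17.
This cut is saturated, so no flow can exceed 17.

17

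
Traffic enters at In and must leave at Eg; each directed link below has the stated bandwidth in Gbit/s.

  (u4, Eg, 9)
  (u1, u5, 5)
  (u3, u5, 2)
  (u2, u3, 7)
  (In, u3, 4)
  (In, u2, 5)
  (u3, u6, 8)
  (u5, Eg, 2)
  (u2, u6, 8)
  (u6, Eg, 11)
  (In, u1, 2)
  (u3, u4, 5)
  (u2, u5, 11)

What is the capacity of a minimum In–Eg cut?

11

Augment In→u1→u5→Eg: bottleneck 2, flow now 2.
Augment In→u2→u6→Eg: bottleneck 5, flow now 7.
Augment In→u3→u4→Eg: bottleneck 4, flow now 11.
No augmenting path remains; maximum flow = 11.
By max-flow min-cut, the minimum cut capacity equals the max flow.
In the residual graph, reachable from In: {In}.
Min-cut edges: In→u1 (2), In→u2 (5), In→u3 (4); capacity 2 + 5 + 4 = 11.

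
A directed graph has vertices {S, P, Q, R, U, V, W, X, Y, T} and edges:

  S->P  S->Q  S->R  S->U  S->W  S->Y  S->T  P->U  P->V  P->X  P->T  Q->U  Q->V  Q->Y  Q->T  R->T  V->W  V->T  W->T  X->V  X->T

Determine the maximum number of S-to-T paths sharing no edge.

5

Assign every edge capacity 1; by Menger, the answer equals the max flow.
Path S→T (+1); total 1.
Path S→P→T (+1); total 2.
Path S→Q→T (+1); total 3.
Path S→R→T (+1); total 4.
Path S→W→T (+1); total 5.
No residual S→T path; max flow = 5.
Certifying cut of size 5: {S→P, S→Q, S→R, S→T, S→W}.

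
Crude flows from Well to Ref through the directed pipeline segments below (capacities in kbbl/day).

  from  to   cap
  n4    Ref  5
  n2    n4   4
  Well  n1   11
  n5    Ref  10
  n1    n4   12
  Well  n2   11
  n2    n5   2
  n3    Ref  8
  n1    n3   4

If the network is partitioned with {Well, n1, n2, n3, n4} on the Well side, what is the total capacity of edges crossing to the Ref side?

Edges leaving {Well, n1, n2, n3, n4}: n2→n5 (2), n3→Ref (8), n4→Ref (5).
Cut capacity = 2 + 8 + 5 = 15.

15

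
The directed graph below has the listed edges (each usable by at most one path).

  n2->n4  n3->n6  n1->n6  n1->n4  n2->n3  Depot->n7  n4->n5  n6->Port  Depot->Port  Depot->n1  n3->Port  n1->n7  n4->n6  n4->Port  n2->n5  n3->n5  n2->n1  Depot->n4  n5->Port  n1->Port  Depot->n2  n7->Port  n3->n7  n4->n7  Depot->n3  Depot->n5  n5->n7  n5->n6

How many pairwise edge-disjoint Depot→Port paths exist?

Assign every edge capacity 1; by Menger, the answer equals the max flow.
Path Depot→Port (+1); total 1.
Path Depot→n1→Port (+1); total 2.
Path Depot→n3→Port (+1); total 3.
Path Depot→n4→Port (+1); total 4.
Path Depot→n5→Port (+1); total 5.
Path Depot→n7→Port (+1); total 6.
Path Depot→n2→n1→n6→Port (+1); total 7.
No residual Depot→Port path; max flow = 7.
Certifying cut of size 7: {Depot→Port, Depot→n1, Depot→n2, Depot→n3, Depot→n4, Depot→n5, Depot→n7}.

7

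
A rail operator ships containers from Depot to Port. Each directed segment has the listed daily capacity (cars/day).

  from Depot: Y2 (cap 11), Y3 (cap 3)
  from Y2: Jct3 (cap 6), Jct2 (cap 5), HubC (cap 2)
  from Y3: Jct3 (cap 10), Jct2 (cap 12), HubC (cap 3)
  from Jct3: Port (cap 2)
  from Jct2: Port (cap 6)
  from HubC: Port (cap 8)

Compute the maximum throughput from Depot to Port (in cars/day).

Augment Depot→Y2→Jct3→Port: bottleneck 2, flow now 2.
Augment Depot→Y2→Jct2→Port: bottleneck 5, flow now 7.
Augment Depot→Y2→HubC→Port: bottleneck 2, flow now 9.
Augment Depot→Y3→Jct2→Port: bottleneck 1, flow now 10.
Augment Depot→Y3→HubC→Port: bottleneck 2, flow now 12.
No augmenting path remains; maximum flow = 12.
In the residual graph, reachable from Depot: {Depot, Y2, Jct3}.
Min-cut edges: Depot→Y3 (3), Y2→Jct2 (5), Y2→HubC (2), Jct3→Port (2); capacity 3 + 5 + 2 + 2 = 12.
This cut is saturated, so no flow can exceed 12.

12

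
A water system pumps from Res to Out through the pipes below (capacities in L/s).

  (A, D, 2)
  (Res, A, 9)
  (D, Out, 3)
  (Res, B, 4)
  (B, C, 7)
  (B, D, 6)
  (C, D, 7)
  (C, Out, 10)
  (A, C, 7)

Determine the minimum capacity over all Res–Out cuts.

Augment Res→A→C→Out: bottleneck 7, flow now 7.
Augment Res→A→D→Out: bottleneck 2, flow now 9.
Augment Res→B→C→Out: bottleneck 3, flow now 12.
Augment Res→B→D→Out: bottleneck 1, flow now 13.
No augmenting path remains; maximum flow = 13.
By max-flow min-cut, the minimum cut capacity equals the max flow.
In the residual graph, reachable from Res: {Res}.
Min-cut edges: Res→A (9), Res→B (4); capacity 9 + 4 = 13.

13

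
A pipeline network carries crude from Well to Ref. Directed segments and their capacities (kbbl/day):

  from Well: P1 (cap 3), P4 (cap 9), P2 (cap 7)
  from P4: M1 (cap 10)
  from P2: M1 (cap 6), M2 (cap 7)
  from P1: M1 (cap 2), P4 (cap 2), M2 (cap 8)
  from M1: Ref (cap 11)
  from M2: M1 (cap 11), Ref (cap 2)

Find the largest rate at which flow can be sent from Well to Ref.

Augment Well→P4→M1→Ref: bottleneck 9, flow now 9.
Augment Well→P2→M1→Ref: bottleneck 2, flow now 11.
Augment Well→P2→M2→Ref: bottleneck 2, flow now 13.
No augmenting path remains; maximum flow = 13.
In the residual graph, reachable from Well: {Well, P4, P2, P1, M1, M2}.
Min-cut edges: M1→Ref (11), M2→Ref (2); capacity 11 + 2 = 13.
This cut is saturated, so no flow can exceed 13.

13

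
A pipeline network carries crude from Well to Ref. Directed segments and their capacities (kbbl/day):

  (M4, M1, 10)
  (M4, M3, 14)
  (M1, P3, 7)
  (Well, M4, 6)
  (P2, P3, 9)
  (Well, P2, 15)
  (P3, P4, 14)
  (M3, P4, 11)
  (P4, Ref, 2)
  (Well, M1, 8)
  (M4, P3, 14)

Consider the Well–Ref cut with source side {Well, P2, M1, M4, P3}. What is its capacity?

28

Edges leaving {Well, P2, M1, M4, P3}: M4→M3 (14), P3→P4 (14).
Cut capacity = 14 + 14 = 28.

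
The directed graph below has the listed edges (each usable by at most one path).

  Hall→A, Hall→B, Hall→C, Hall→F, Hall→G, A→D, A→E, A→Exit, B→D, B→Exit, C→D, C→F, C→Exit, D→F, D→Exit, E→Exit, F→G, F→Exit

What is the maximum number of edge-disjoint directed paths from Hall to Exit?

Assign every edge capacity 1; by Menger, the answer equals the max flow.
Path Hall→A→Exit (+1); total 1.
Path Hall→B→Exit (+1); total 2.
Path Hall→C→Exit (+1); total 3.
Path Hall→F→Exit (+1); total 4.
No residual Hall→Exit path; max flow = 4.
Certifying cut of size 4: {Hall→A, Hall→B, Hall→C, Hall→F}.

4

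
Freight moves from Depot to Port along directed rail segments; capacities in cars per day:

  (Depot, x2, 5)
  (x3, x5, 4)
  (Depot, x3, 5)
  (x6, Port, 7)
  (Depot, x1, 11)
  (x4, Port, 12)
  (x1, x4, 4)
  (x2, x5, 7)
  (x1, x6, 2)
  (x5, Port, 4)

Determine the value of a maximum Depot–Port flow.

10

Augment Depot→x1→x4→Port: bottleneck 4, flow now 4.
Augment Depot→x1→x6→Port: bottleneck 2, flow now 6.
Augment Depot→x2→x5→Port: bottleneck 4, flow now 10.
No augmenting path remains; maximum flow = 10.
In the residual graph, reachable from Depot: {Depot, x1, x2, x3, x5}.
Min-cut edges: x1→x4 (4), x1→x6 (2), x5→Port (4); capacity 4 + 2 + 4 = 10.
This cut is saturated, so no flow can exceed 10.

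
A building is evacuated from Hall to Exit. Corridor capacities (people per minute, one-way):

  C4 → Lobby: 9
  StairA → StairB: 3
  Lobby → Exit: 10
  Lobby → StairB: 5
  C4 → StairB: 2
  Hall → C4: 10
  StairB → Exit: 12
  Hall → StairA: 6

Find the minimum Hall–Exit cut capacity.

Augment Hall→StairA→StairB→Exit: bottleneck 3, flow now 3.
Augment Hall→C4→Lobby→Exit: bottleneck 9, flow now 12.
Augment Hall→C4→StairB→Exit: bottleneck 1, flow now 13.
No augmenting path remains; maximum flow = 13.
By max-flow min-cut, the minimum cut capacity equals the max flow.
In the residual graph, reachable from Hall: {Hall, StairA}.
Min-cut edges: Hall→C4 (10), StairA→StairB (3); capacity 10 + 3 = 13.

13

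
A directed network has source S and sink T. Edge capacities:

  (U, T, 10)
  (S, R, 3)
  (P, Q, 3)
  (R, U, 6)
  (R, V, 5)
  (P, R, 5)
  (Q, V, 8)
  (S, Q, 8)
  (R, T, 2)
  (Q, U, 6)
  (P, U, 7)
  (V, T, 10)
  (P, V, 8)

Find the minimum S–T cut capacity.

Augment S→R→T: bottleneck 2, flow now 2.
Augment S→Q→U→T: bottleneck 6, flow now 8.
Augment S→Q→V→T: bottleneck 2, flow now 10.
Augment S→R→U→T: bottleneck 1, flow now 11.
No augmenting path remains; maximum flow = 11.
By max-flow min-cut, the minimum cut capacity equals the max flow.
In the residual graph, reachable from S: {S}.
Min-cut edges: S→Q (8), S→R (3); capacity 8 + 3 = 11.

11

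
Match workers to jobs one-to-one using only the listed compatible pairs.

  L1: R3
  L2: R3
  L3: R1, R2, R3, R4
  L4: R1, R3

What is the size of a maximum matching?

Unit-capacity flow: source→left, listed edges, right→sink; max matching = max flow.
Augmenting path L1→R3 (+1); matched 1.
Augmenting path L3→R1 (+1); matched 2.
Augmenting path L4→R1→L3→R2 (+1); matched 3.
No augmenting path remains; maximum matching = 3.
König certificate: {L3, L4, R3} is a vertex cover of size 3 (every listed pair touches it), so no matching can be larger.

3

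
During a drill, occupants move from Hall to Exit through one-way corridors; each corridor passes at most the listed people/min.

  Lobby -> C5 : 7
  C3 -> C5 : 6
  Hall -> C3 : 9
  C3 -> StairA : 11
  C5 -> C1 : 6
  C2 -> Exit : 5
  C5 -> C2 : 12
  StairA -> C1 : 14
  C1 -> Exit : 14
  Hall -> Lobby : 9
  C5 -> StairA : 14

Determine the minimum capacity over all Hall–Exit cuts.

16

Augment Hall→C3→C5→C1→Exit: bottleneck 6, flow now 6.
Augment Hall→C3→StairA→C1→Exit: bottleneck 3, flow now 9.
Augment Hall→Lobby→C5→C2→Exit: bottleneck 5, flow now 14.
Augment Hall→Lobby→C5→StairA→C1→Exit: bottleneck 2, flow now 16.
No augmenting path remains; maximum flow = 16.
By max-flow min-cut, the minimum cut capacity equals the max flow.
In the residual graph, reachable from Hall: {Hall, Lobby}.
Min-cut edges: Hall→C3 (9), Lobby→C5 (7); capacity 9 + 7 = 16.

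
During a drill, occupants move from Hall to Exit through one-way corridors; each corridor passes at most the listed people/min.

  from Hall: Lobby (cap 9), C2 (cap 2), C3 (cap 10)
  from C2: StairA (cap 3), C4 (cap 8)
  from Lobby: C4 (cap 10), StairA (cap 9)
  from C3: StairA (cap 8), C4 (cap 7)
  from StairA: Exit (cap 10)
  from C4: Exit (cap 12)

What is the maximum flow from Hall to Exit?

Augment Hall→C2→StairA→Exit: bottleneck 2, flow now 2.
Augment Hall→Lobby→StairA→Exit: bottleneck 8, flow now 10.
Augment Hall→Lobby→C4→Exit: bottleneck 1, flow now 11.
Augment Hall→C3→C4→Exit: bottleneck 7, flow now 18.
Augment Hall→C3→StairA→C2→C4→Exit: bottleneck 2, flow now 20. (uses reverse residual edge)
Augment Hall→C3→StairA→Lobby→C4→Exit: bottleneck 1, flow now 21. (uses reverse residual edge)
No augmenting path remains; maximum flow = 21.
In the residual graph, reachable from Hall: {Hall}.
Min-cut edges: Hall→C2 (2), Hall→Lobby (9), Hall→C3 (10); capacity 2 + 9 + 10 = 21.
This cut is saturated, so no flow can exceed 21.

21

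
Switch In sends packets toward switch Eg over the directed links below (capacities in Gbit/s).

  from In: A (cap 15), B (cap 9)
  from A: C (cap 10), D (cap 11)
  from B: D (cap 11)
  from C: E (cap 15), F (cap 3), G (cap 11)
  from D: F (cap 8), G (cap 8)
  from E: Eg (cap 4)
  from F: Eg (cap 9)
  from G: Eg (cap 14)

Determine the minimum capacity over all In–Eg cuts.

24

Augment In→A→C→E→Eg: bottleneck 4, flow now 4.
Augment In→A→C→F→Eg: bottleneck 3, flow now 7.
Augment In→A→C→G→Eg: bottleneck 3, flow now 10.
Augment In→A→D→F→Eg: bottleneck 5, flow now 15.
Augment In→B→D→F→Eg: bottleneck 1, flow now 16.
Augment In→B→D→G→Eg: bottleneck 8, flow now 24.
No augmenting path remains; maximum flow = 24.
By max-flow min-cut, the minimum cut capacity equals the max flow.
In the residual graph, reachable from In: {In}.
Min-cut edges: In→A (15), In→B (9); capacity 15 + 9 = 24.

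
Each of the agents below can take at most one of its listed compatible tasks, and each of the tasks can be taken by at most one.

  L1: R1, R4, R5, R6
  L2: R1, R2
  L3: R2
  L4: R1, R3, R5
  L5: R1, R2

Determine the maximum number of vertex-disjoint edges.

Unit-capacity flow: source→left, listed edges, right→sink; max matching = max flow.
Augmenting path L1→R1 (+1); matched 1.
Augmenting path L2→R2 (+1); matched 2.
Augmenting path L4→R3 (+1); matched 3.
Augmenting path L5→R1→L1→R4 (+1); matched 4.
No augmenting path remains; maximum matching = 4.
König certificate: {L1, L4, R1, R2} is a vertex cover of size 4 (every listed pair touches it), so no matching can be larger.

4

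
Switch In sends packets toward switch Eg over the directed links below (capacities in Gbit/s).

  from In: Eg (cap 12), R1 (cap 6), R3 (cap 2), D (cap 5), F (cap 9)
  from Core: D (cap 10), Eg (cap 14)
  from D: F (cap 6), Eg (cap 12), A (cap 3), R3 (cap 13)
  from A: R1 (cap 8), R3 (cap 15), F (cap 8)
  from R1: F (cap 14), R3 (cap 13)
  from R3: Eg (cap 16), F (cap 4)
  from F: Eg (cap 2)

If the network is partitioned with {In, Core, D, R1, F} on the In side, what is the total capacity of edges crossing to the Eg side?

71

Edges leaving {In, Core, D, R1, F}: In→R3 (2), In→Eg (12), Core→Eg (14), D→A (3), D→R3 (13), D→Eg (12), R1→R3 (13), F→Eg (2).
Cut capacity = 2 + 12 + 14 + 3 + 13 + 12 + 13 + 2 = 71.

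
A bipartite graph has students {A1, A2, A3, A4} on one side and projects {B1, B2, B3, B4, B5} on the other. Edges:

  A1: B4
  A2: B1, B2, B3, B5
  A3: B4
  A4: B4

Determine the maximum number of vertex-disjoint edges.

2

Unit-capacity flow: source→left, listed edges, right→sink; max matching = max flow.
Augmenting path A1→B4 (+1); matched 1.
Augmenting path A2→B1 (+1); matched 2.
No augmenting path remains; maximum matching = 2.
König certificate: {A2, B4} is a vertex cover of size 2 (every listed pair touches it), so no matching can be larger.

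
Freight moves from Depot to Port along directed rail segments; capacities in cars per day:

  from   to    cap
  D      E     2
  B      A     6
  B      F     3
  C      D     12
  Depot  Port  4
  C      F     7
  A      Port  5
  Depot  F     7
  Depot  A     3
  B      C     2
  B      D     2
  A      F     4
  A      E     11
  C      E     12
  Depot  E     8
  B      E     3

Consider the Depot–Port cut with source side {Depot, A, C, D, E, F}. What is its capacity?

9

Edges leaving {Depot, A, C, D, E, F}: Depot→Port (4), A→Port (5).
Cut capacity = 4 + 5 = 9.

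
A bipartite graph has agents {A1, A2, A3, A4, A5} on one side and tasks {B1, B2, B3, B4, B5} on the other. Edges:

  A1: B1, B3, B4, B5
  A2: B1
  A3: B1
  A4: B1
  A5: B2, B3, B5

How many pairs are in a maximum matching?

Unit-capacity flow: source→left, listed edges, right→sink; max matching = max flow.
Augmenting path A1→B1 (+1); matched 1.
Augmenting path A5→B2 (+1); matched 2.
Augmenting path A2→B1→A1→B3 (+1); matched 3.
No augmenting path remains; maximum matching = 3.
König certificate: {A1, A5, B1} is a vertex cover of size 3 (every listed pair touches it), so no matching can be larger.

3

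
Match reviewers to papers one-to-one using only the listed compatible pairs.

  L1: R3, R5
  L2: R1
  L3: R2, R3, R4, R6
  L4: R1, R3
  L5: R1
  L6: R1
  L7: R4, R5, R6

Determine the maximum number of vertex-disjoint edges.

5

Unit-capacity flow: source→left, listed edges, right→sink; max matching = max flow.
Augmenting path L1→R3 (+1); matched 1.
Augmenting path L2→R1 (+1); matched 2.
Augmenting path L3→R2 (+1); matched 3.
Augmenting path L7→R4 (+1); matched 4.
Augmenting path L4→R3→L1→R5 (+1); matched 5.
No augmenting path remains; maximum matching = 5.
König certificate: {L1, L3, L4, L7, R1} is a vertex cover of size 5 (every listed pair touches it), so no matching can be larger.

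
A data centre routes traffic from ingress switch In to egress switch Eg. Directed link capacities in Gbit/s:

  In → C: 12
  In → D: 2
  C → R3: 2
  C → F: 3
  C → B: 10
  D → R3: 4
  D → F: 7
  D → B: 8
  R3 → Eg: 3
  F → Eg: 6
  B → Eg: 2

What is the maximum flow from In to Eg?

9

Augment In→C→R3→Eg: bottleneck 2, flow now 2.
Augment In→C→F→Eg: bottleneck 3, flow now 5.
Augment In→C→B→Eg: bottleneck 2, flow now 7.
Augment In→D→R3→Eg: bottleneck 1, flow now 8.
Augment In→D→F→Eg: bottleneck 1, flow now 9.
No augmenting path remains; maximum flow = 9.
In the residual graph, reachable from In: {In, C, B}.
Min-cut edges: In→D (2), C→R3 (2), C→F (3), B→Eg (2); capacity 2 + 2 + 3 + 2 = 9.
This cut is saturated, so no flow can exceed 9.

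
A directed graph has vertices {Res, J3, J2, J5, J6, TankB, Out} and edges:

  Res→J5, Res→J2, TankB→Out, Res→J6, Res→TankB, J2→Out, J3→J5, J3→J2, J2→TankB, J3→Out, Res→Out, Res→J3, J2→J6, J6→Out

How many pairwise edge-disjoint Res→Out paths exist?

Assign every edge capacity 1; by Menger, the answer equals the max flow.
Path Res→Out (+1); total 1.
Path Res→J3→Out (+1); total 2.
Path Res→J2→Out (+1); total 3.
Path Res→J6→Out (+1); total 4.
Path Res→TankB→Out (+1); total 5.
No residual Res→Out path; max flow = 5.
Certifying cut of size 5: {Res→J2, Res→J3, Res→J6, Res→Out, Res→TankB}.

5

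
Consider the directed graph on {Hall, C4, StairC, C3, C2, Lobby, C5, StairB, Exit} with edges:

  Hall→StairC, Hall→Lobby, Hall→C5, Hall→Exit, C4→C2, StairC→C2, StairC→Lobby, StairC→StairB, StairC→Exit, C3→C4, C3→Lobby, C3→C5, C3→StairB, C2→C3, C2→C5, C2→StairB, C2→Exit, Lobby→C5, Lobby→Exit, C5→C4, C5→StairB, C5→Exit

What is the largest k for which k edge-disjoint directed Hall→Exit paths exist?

Assign every edge capacity 1; by Menger, the answer equals the max flow.
Path Hall→Exit (+1); total 1.
Path Hall→StairC→Exit (+1); total 2.
Path Hall→Lobby→Exit (+1); total 3.
Path Hall→C5→Exit (+1); total 4.
No residual Hall→Exit path; max flow = 4.
Certifying cut of size 4: {Hall→C5, Hall→Exit, Hall→Lobby, Hall→StairC}.

4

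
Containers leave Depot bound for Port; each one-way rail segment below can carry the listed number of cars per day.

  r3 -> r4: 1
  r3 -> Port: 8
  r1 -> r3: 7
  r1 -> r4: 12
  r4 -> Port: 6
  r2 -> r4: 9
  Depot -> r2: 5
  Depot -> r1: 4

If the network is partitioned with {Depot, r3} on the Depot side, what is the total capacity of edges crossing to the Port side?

18

Edges leaving {Depot, r3}: Depot→r1 (4), Depot→r2 (5), r3→r4 (1), r3→Port (8).
Cut capacity = 4 + 5 + 1 + 8 = 18.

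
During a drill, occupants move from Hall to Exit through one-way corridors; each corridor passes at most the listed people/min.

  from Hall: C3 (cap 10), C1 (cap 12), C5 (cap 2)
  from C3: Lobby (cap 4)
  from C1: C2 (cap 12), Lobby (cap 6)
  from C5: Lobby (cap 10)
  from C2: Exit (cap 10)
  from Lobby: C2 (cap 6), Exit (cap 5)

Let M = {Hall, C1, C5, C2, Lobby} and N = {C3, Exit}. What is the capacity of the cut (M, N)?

25

Edges leaving {Hall, C1, C5, C2, Lobby}: Hall→C3 (10), C2→Exit (10), Lobby→Exit (5).
Cut capacity = 10 + 10 + 5 = 25.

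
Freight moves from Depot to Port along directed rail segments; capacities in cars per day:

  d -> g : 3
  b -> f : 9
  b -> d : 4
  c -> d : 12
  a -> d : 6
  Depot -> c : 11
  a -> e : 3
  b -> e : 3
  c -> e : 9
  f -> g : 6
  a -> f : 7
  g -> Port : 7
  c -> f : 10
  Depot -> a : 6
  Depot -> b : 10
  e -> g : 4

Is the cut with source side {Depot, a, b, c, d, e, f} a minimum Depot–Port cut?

Given cut capacity: 3 + 4 + 6 = 13.
Augment Depot→a→d→g→Port: bottleneck 3, flow now 3.
Augment Depot→a→e→g→Port: bottleneck 3, flow now 6.
Augment Depot→b→e→g→Port: bottleneck 1, flow now 7.
No augmenting path remains; maximum flow = 7.
In the residual graph, reachable from Depot: {Depot, a, b, c, d, e, f, g}.
Min-cut edges: g→Port (7); capacity 7 = 7.
Cut capacity 13 exceeds the max flow 7, so it is not minimum.

No — its capacity is 13, but the minimum cut has capacity 7.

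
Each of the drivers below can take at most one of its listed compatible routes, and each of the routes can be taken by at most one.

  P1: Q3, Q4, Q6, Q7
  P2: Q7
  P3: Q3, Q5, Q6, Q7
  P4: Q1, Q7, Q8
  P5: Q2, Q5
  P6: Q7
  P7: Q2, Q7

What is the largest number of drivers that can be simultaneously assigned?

Unit-capacity flow: source→left, listed edges, right→sink; max matching = max flow.
Augmenting path P1→Q3 (+1); matched 1.
Augmenting path P2→Q7 (+1); matched 2.
Augmenting path P3→Q5 (+1); matched 3.
Augmenting path P4→Q1 (+1); matched 4.
Augmenting path P5→Q2 (+1); matched 5.
Augmenting path P7→Q2→P5→Q5→P3→Q6 (+1); matched 6.
No augmenting path remains; maximum matching = 6.
König certificate: {P1, P3, P4, P5, P7, Q7} is a vertex cover of size 6 (every listed pair touches it), so no matching can be larger.

6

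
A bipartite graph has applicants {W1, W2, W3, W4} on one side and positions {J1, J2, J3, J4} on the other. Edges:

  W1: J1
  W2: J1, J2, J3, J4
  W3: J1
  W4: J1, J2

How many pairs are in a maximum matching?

Unit-capacity flow: source→left, listed edges, right→sink; max matching = max flow.
Augmenting path W1→J1 (+1); matched 1.
Augmenting path W2→J2 (+1); matched 2.
Augmenting path W4→J2→W2→J3 (+1); matched 3.
No augmenting path remains; maximum matching = 3.
König certificate: {W2, W4, J1} is a vertex cover of size 3 (every listed pair touches it), so no matching can be larger.

3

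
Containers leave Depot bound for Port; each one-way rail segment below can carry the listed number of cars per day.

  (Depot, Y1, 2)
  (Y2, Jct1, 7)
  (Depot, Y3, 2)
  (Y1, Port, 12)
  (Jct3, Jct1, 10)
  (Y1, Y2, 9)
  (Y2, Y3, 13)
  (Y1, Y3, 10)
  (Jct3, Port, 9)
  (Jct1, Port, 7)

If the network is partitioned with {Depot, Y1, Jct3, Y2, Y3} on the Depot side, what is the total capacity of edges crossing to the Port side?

Edges leaving {Depot, Y1, Jct3, Y2, Y3}: Y1→Port (12), Jct3→Jct1 (10), Jct3→Port (9), Y2→Jct1 (7).
Cut capacity = 12 + 10 + 9 + 7 = 38.

38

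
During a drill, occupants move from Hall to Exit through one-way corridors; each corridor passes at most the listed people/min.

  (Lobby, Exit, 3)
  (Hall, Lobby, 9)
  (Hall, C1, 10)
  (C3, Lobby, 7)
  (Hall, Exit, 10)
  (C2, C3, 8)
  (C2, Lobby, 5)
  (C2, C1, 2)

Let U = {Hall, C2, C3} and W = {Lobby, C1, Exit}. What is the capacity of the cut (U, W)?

43

Edges leaving {Hall, C2, C3}: Hall→Lobby (9), Hall→C1 (10), Hall→Exit (10), C2→Lobby (5), C2→C1 (2), C3→Lobby (7).
Cut capacity = 9 + 10 + 10 + 5 + 2 + 7 = 43.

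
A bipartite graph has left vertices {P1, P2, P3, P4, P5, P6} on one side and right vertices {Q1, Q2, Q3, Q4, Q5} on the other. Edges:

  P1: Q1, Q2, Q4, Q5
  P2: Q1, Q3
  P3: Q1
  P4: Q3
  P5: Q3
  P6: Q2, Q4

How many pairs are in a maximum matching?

4

Unit-capacity flow: source→left, listed edges, right→sink; max matching = max flow.
Augmenting path P1→Q1 (+1); matched 1.
Augmenting path P2→Q3 (+1); matched 2.
Augmenting path P6→Q2 (+1); matched 3.
Augmenting path P3→Q1→P1→Q4 (+1); matched 4.
No augmenting path remains; maximum matching = 4.
König certificate: {P1, P6, Q1, Q3} is a vertex cover of size 4 (every listed pair touches it), so no matching can be larger.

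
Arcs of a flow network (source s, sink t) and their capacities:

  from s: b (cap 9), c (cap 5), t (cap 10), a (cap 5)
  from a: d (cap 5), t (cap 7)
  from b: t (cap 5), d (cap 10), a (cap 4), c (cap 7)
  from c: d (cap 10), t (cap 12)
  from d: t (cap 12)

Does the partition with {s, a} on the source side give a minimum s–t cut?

No — its capacity is 36, but the minimum cut has capacity 29.

Given cut capacity: 9 + 5 + 10 + 5 + 7 = 36.
Augment s→t: bottleneck 10, flow now 10.
Augment s→a→t: bottleneck 5, flow now 15.
Augment s→b→t: bottleneck 5, flow now 20.
Augment s→c→t: bottleneck 5, flow now 25.
Augment s→b→a→t: bottleneck 2, flow now 27.
Augment s→b→c→t: bottleneck 2, flow now 29.
No augmenting path remains; maximum flow = 29.
In the residual graph, reachable from s: {s}.
Min-cut edges: s→a (5), s→b (9), s→c (5), s→t (10); capacity 5 + 9 + 5 + 10 = 29.
Cut capacity 36 exceeds the max flow 29, so it is not minimum.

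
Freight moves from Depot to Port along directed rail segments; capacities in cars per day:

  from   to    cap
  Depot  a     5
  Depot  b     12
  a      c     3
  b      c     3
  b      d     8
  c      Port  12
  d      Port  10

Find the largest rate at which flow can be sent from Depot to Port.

14

Augment Depot→a→c→Port: bottleneck 3, flow now 3.
Augment Depot→b→c→Port: bottleneck 3, flow now 6.
Augment Depot→b→d→Port: bottleneck 8, flow now 14.
No augmenting path remains; maximum flow = 14.
In the residual graph, reachable from Depot: {Depot, a, b}.
Min-cut edges: a→c (3), b→c (3), b→d (8); capacity 3 + 3 + 8 = 14.
This cut is saturated, so no flow can exceed 14.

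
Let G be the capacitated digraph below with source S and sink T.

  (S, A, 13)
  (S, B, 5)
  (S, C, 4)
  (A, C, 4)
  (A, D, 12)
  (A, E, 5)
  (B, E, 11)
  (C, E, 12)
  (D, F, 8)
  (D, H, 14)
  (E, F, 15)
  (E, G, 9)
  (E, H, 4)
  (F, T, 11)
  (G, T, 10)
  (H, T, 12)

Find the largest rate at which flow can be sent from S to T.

Augment S→A→D→F→T: bottleneck 8, flow now 8.
Augment S→A→D→H→T: bottleneck 4, flow now 12.
Augment S→A→E→F→T: bottleneck 1, flow now 13.
Augment S→B→E→F→T: bottleneck 2, flow now 15.
Augment S→B→E→G→T: bottleneck 3, flow now 18.
Augment S→C→E→G→T: bottleneck 4, flow now 22.
No augmenting path remains; maximum flow = 22.
In the residual graph, reachable from S: {S}.
Min-cut edges: S→A (13), S→B (5), S→C (4); capacity 13 + 5 + 4 = 22.
This cut is saturated, so no flow can exceed 22.

22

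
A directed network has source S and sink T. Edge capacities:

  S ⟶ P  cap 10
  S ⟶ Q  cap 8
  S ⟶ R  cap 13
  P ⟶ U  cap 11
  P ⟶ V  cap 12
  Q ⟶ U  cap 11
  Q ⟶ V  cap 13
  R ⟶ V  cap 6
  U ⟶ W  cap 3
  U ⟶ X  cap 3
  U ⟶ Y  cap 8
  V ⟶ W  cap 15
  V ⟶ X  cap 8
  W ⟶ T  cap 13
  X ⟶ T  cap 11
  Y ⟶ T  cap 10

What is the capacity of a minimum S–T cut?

24

Augment S→P→U→W→T: bottleneck 3, flow now 3.
Augment S→P→U→X→T: bottleneck 3, flow now 6.
Augment S→P→U→Y→T: bottleneck 4, flow now 10.
Augment S→Q→U→Y→T: bottleneck 4, flow now 14.
Augment S→Q→V→W→T: bottleneck 4, flow now 18.
Augment S→R→V→W→T: bottleneck 6, flow now 24.
No augmenting path remains; maximum flow = 24.
By max-flow min-cut, the minimum cut capacity equals the max flow.
In the residual graph, reachable from S: {S, R}.
Min-cut edges: S→P (10), S→Q (8), R→V (6); capacity 10 + 8 + 6 = 24.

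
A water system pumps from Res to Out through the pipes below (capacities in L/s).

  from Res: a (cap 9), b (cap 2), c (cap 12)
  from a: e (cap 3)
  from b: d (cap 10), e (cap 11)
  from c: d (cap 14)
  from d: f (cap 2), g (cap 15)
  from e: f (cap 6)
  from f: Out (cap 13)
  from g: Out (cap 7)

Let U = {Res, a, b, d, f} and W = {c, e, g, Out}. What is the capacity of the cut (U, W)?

54

Edges leaving {Res, a, b, d, f}: Res→c (12), a→e (3), b→e (11), d→g (15), f→Out (13).
Cut capacity = 12 + 3 + 11 + 15 + 13 = 54.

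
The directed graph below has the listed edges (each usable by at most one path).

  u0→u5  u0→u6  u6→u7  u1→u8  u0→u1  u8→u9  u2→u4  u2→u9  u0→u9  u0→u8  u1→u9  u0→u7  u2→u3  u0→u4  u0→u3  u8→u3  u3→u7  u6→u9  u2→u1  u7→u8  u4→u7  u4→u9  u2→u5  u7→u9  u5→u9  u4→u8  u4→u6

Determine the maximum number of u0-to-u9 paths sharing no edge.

Assign every edge capacity 1; by Menger, the answer equals the max flow.
Path u0→u9 (+1); total 1.
Path u0→u1→u9 (+1); total 2.
Path u0→u4→u9 (+1); total 3.
Path u0→u5→u9 (+1); total 4.
Path u0→u6→u9 (+1); total 5.
Path u0→u7→u9 (+1); total 6.
Path u0→u8→u9 (+1); total 7.
No residual u0→u9 path; max flow = 7.
Certifying cut of size 7: {u0→u1, u0→u4, u0→u5, u0→u6, u0→u9, u7→u9, u8→u9}.

7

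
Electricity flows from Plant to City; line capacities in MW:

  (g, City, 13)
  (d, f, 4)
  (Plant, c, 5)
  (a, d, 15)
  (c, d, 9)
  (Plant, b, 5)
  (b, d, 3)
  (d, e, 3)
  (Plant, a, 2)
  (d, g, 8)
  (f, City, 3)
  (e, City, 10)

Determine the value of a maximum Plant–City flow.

10

Augment Plant→a→d→e→City: bottleneck 2, flow now 2.
Augment Plant→b→d→e→City: bottleneck 1, flow now 3.
Augment Plant→b→d→f→City: bottleneck 2, flow now 5.
Augment Plant→c→d→f→City: bottleneck 1, flow now 6.
Augment Plant→c→d→g→City: bottleneck 4, flow now 10.
No augmenting path remains; maximum flow = 10.
In the residual graph, reachable from Plant: {Plant, b}.
Min-cut edges: Plant→a (2), Plant→c (5), b→d (3); capacity 2 + 5 + 3 = 10.
This cut is saturated, so no flow can exceed 10.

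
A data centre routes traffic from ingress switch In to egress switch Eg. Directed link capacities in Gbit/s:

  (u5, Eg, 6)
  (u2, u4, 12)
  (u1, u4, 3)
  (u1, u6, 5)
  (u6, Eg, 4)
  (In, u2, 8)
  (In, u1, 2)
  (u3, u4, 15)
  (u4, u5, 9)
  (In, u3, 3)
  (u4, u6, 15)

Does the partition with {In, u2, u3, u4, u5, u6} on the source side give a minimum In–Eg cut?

No — its capacity is 12, but the minimum cut has capacity 10.

Given cut capacity: 2 + 6 + 4 = 12.
Augment In→u1→u6→Eg: bottleneck 2, flow now 2.
Augment In→u2→u4→u5→Eg: bottleneck 6, flow now 8.
Augment In→u2→u4→u6→Eg: bottleneck 2, flow now 10.
No augmenting path remains; maximum flow = 10.
In the residual graph, reachable from In: {In, u1, u2, u3, u4, u5, u6}.
Min-cut edges: u5→Eg (6), u6→Eg (4); capacity 6 + 4 = 10.
Cut capacity 12 exceeds the max flow 10, so it is not minimum.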